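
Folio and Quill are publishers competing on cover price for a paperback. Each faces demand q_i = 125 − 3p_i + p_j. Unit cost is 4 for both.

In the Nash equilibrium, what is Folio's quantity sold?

Folio's profit: π = (p_{Folio} − 4)(125 − 3p_{Folio} + p_{Quill}).
∂π/∂p_{Folio} = 137 − 6p_{Folio} + p_{Quill} = 0 ⇒ p_{Folio} = 137/6 + (1/6)p_{Quill}.
By symmetry p_{Quill} = p_{Folio}; substituting into the reaction function, (5/6)p_{Folio} = 137/6 and p_{Folio} = 27.4.
q_{Folio} = 125 − 3·27.4 + 27.4 = 70.2.

70.2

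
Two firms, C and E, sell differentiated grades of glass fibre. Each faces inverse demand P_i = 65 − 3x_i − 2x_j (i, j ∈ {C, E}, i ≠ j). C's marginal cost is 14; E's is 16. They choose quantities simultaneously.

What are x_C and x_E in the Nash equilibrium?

6.5, 6

Firm C's profit: π = x_C(65 − 3x_C − 2x_E) − 14x_C.
∂π/∂x_C = 51 − 6x_C − 2x_E = 0 ⇒ x_C = 8.5 − (1/3)x_E.
Similarly x_E = 49/6 − (1/3)x_C.
Substituting the second reaction function into the first: x_C = 8.5 − (1/3)(49/6 − (1/3)x_C), which gives (8/9)x_C = 52/9 ⇒ x_C = 6.5.
Then x_E = 49/6 − (1/3)·6.5 = 6.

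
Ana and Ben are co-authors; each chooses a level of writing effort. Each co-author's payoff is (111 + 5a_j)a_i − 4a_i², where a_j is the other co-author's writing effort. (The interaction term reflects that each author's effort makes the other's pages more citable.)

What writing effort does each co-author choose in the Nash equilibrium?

37

Ana's payoff is (111 + 5a_B)a_A − 4a_A².
∂π/∂a_A = 111 + 5a_B − 8a_A = 0, so a_A = 13.875 + 0.625a_B.
By symmetry a_B = a_A; substituting into the reaction function, 0.375a_A = 13.875 and a_A = 37.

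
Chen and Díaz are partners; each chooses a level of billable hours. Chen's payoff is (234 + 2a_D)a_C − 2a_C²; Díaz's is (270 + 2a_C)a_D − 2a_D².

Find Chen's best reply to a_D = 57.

Expanding Chen's payoff: 234a_C + 2a_Da_C − 2a_C².
∂π/∂a_C = 234 + 2a_D − 4a_C = 0, so a_C = 58.5 + 0.5a_D.
At a_D = 57: a_C = 58.5 + 0.5·57 = 87.

87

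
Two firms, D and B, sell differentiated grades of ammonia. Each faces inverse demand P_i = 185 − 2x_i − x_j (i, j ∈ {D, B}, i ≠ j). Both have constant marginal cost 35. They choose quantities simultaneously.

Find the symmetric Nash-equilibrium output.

30

Firm D's profit: π = x_D(185 − 2x_D − x_B) − 35x_D.
∂π/∂x_D = 150 − 4x_D − x_B = 0 ⇒ x_D = 37.5 − 0.25x_B.
Setting x_D = x_B in the reaction function: x_D = 37.5 − 0.25x_D, so x_D = 37.5 / 1.25 = 30.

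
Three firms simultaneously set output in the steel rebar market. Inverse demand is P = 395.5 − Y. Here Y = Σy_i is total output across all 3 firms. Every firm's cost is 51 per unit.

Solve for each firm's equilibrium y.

86.125

A representative firm's profit is π_i = y_i(395.5 − Y) − 51y_i, with Y = y_i + Σ_{j≠i} y_j.
First-order condition: 344.5 − 2y_i − Σ_{j≠i} y_j = 0.
In a symmetric equilibrium every firm chooses the same y, so Σ_{j≠i} y_j = 2y. The condition becomes 344.5 − 4y = 0, giving y = 344.5/4 = 86.125.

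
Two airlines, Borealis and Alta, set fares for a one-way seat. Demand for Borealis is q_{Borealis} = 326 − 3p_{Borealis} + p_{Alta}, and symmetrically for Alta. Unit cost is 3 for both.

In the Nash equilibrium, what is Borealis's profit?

Borealis's profit: π = (p_{Borealis} − 3)(326 − 3p_{Borealis} + p_{Alta}).
∂π/∂p_{Borealis} = 335 − 6p_{Borealis} + p_{Alta} = 0 ⇒ p_{Borealis} = 335/6 + (1/6)p_{Alta}.
By symmetry p_{Alta} = p_{Borealis}; substituting into the reaction function, (5/6)p_{Borealis} = 335/6 and p_{Borealis} = 67.
q_{Borealis} = 326 − 3·67 + 67 = 192.
Profit = (67 − 3)·192 = 12288.

12288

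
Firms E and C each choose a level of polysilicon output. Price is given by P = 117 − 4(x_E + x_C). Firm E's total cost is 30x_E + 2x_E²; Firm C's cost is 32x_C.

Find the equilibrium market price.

65.6

Firm E's profit: π = x_E(117 − 4(x_E + x_C)) − 30x_E − 2x_E².
∂π/∂x_E = 87 − 12x_E − 4x_C = 0, so x_E = 7.25 − (1/3)x_C.
For C: ∂π/∂x_C = 85 − 8x_C − 4x_E = 0 ⇒ x_C = 10.625 − 0.5x_E.
Plugging x_C into E's best response: x_E = 7.25 − (1/3)(10.625 − 0.5x_E) ⇒ (5/6)x_E = 89/24, so x_E = 4.45.
Then x_C = 10.625 − 0.5·4.45 = 8.4.
Equilibrium price: P = 117 − 4·12.85 = 65.6.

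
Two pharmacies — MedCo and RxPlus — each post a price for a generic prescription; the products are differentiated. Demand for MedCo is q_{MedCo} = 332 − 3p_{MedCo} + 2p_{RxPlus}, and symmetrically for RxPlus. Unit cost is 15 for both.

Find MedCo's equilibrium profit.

MedCo's profit: π = (p_{MedCo} − 15)(332 − 3p_{MedCo} + 2p_{RxPlus}).
∂π/∂p_{MedCo} = 377 − 6p_{MedCo} + 2p_{RxPlus} = 0 ⇒ p_{MedCo} = 377/6 + (1/3)p_{RxPlus}.
The game is symmetric, so in equilibrium p_{RxPlus} = p_{MedCo}: the reaction function gives (2/3)p_{MedCo} = 377/6, hence p_{MedCo} = 94.25.
q_{MedCo} = 332 − 3·94.25 + 2·94.25 = 237.75.
Profit = (94.25 − 15)·237.75 = 18841.6875.

18841.6875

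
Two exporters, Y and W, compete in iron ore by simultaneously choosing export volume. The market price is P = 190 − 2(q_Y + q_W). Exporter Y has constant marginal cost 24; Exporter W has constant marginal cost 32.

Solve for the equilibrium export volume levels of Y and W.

Exporter Y's profit: π = q_Y(190 − 2(q_Y + q_W)) − 24q_Y.
∂π/∂q_Y = 166 − 4q_Y − 2q_W = 0, so q_Y = 41.5 − 0.5q_W.
By the same steps for W: q_W = 39.5 − 0.5q_Y.
Solving the two reaction functions simultaneously: (1 − (−0.5)(−0.5))q_Y = 41.5 − 0.5·39.5, so 0.75q_Y = 21.75 and q_Y = 29.
Then q_W = 39.5 − 0.5·29 = 25.

29, 25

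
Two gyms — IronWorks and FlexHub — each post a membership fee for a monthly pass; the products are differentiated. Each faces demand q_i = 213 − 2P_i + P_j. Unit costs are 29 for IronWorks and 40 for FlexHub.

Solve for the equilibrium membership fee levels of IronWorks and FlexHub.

IronWorks's profit: π = (P_{IronWorks} − 29)(213 − 2P_{IronWorks} + P_{FlexHub}).
∂π/∂P_{IronWorks} = 271 − 4P_{IronWorks} + P_{FlexHub} = 0 ⇒ P_{IronWorks} = 67.75 + 0.25P_{FlexHub}.
Similarly P_{FlexHub} = 73.25 + 0.25P_{IronWorks}.
Substituting the second reaction function into the first: P_{IronWorks} = 67.75 + 0.25(73.25 + 0.25P_{IronWorks}), which gives 0.9375P_{IronWorks} = 86.0625 ⇒ P_{IronWorks} = 91.8.
Then P_{FlexHub} = 73.25 + 0.25·91.8 = 96.2.

91.8, 96.2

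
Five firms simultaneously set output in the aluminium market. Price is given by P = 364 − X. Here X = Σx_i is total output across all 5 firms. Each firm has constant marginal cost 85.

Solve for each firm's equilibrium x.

A representative firm's profit is π_i = x_i(364 − X) − 85x_i, with X = x_i + Σ_{j≠i} x_j.
First-order condition: 279 − 2x_i − Σ_{j≠i} x_j = 0.
With identical firms, set every x_j = x: then 279 − 2x − 4x = 0, i.e. x = 279/6 = 46.5.

46.5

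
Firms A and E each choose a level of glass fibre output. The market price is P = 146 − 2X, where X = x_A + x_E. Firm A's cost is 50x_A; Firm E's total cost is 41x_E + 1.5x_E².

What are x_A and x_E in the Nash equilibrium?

Firm A's profit: π = x_A(146 − 2(x_A + x_E)) − 50x_A.
∂π/∂x_A = 96 − 4x_A − 2x_E = 0, so x_A = 24 − 0.5x_E.
For E: ∂π/∂x_E = 105 − 7x_E − 2x_A = 0 ⇒ x_E = 15 − (2/7)x_A.
Plugging x_E into A's best response: x_A = 24 − 0.5(15 − (2/7)x_A) ⇒ (6/7)x_A = 16.5, so x_A = 19.25.
Then x_E = 15 − (2/7)·19.25 = 9.5.

19.25, 9.5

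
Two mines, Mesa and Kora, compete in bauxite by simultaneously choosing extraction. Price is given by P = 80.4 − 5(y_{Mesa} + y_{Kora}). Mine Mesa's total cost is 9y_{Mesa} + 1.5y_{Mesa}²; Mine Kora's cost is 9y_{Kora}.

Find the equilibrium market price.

36.2

Mine Mesa's profit: π = y_{Mesa}(80.4 − 5(y_{Mesa} + y_{Kora})) − 9y_{Mesa} − 1.5y_{Mesa}².
∂π/∂y_{Mesa} = 71.4 − 13y_{Mesa} − 5y_{Kora} = 0, so y_{Mesa} = 357/65 − (5/13)y_{Kora}.
For Kora: ∂π/∂y_{Kora} = 71.4 − 10y_{Kora} − 5y_{Mesa} = 0 ⇒ y_{Kora} = 7.14 − 0.5y_{Mesa}.
Solving the two reaction functions simultaneously: (1 − (−5/13)(−0.5))y_{Mesa} = 357/65 − (5/13)·7.14, so (21/26)y_{Mesa} = 357/130 and y_{Mesa} = 3.4.
Then y_{Kora} = 7.14 − 0.5·3.4 = 5.44.
Equilibrium price: P = 80.4 − 5·8.84 = 36.2.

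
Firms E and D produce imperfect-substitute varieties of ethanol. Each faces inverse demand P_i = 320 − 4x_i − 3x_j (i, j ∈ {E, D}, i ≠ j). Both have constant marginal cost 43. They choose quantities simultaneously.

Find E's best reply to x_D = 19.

27.5

Firm E's profit: π = x_E(320 − 4x_E − 3x_D) − 43x_E.
∂π/∂x_E = 277 − 8x_E − 3x_D = 0 ⇒ x_E = 34.625 − 0.375x_D.
At x_D = 19: x_E = 34.625 − 0.375·19 = 27.5.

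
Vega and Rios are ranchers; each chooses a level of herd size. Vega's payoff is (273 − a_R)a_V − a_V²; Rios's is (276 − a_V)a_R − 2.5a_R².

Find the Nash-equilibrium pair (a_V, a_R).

121, 31

Expanding Vega's payoff: 273a_V − a_Ra_V − a_V².
∂π/∂a_V = 273 − a_R − 2a_V = 0, so a_V = 136.5 − 0.5a_R.
Likewise for Rios: a_R = 55.2 − 0.2a_V.
Substituting the second reaction function into the first: a_V = 136.5 − 0.5(55.2 − 0.2a_V), which gives 0.9a_V = 108.9 ⇒ a_V = 121.
Then a_R = 55.2 − 0.2·121 = 31.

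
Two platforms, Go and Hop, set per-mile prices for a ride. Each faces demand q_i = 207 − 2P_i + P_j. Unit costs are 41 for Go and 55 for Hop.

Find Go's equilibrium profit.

6543.68

Go's profit: π = (P_{Go} − 41)(207 − 2P_{Go} + P_{Hop}).
∂π/∂P_{Go} = 289 − 4P_{Go} + P_{Hop} = 0 ⇒ P_{Go} = 72.25 + 0.25P_{Hop}.
Similarly P_{Hop} = 79.25 + 0.25P_{Go}.
Solving the two reaction functions simultaneously: (1 − (0.25)(0.25))P_{Go} = 72.25 + 0.25·79.25, so 0.9375P_{Go} = 92.0625 and P_{Go} = 98.2.
Then P_{Hop} = 79.25 + 0.25·98.2 = 103.8.
q_{Go} = 207 − 2·98.2 + 103.8 = 114.4.
Profit = (98.2 − 41)·114.4 = 6543.68.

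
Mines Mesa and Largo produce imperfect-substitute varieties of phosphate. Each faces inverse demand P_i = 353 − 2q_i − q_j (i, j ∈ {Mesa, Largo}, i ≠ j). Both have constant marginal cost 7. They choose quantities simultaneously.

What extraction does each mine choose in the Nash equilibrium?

Mine Mesa's profit: π = q_{Mesa}(353 − 2q_{Mesa} − q_{Largo}) − 7q_{Mesa}.
∂π/∂q_{Mesa} = 346 − 4q_{Mesa} − q_{Largo} = 0 ⇒ q_{Mesa} = 86.5 − 0.25q_{Largo}.
Setting q_{Mesa} = q_{Largo} in the reaction function: q_{Mesa} = 86.5 − 0.25q_{Mesa}, so q_{Mesa} = 86.5 / 1.25 = 69.2.

69.2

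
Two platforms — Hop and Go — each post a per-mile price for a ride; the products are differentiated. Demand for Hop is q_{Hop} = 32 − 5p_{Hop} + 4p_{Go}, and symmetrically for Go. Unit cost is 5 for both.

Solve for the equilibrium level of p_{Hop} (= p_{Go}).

Hop's profit: π = (p_{Hop} − 5)(32 − 5p_{Hop} + 4p_{Go}).
∂π/∂p_{Hop} = 57 − 10p_{Hop} + 4p_{Go} = 0 ⇒ p_{Hop} = 5.7 + 0.4p_{Go}.
Setting p_{Hop} = p_{Go} in the reaction function: p_{Hop} = 5.7 + 0.4p_{Hop}, so p_{Hop} = 5.7 / 0.6 = 9.5.

9.5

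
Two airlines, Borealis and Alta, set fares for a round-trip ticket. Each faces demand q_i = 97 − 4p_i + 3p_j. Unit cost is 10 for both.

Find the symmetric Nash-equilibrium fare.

27.4

Borealis's profit: π = (p_{Borealis} − 10)(97 − 4p_{Borealis} + 3p_{Alta}).
∂π/∂p_{Borealis} = 137 − 8p_{Borealis} + 3p_{Alta} = 0 ⇒ p_{Borealis} = 17.125 + 0.375p_{Alta}.
By symmetry p_{Alta} = p_{Borealis}; substituting into the reaction function, 0.625p_{Borealis} = 17.125 and p_{Borealis} = 27.4.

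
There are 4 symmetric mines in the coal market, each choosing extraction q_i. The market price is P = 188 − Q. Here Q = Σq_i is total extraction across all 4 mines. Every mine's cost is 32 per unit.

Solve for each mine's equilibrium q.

A representative mine's profit is π_i = q_i(188 − Q) − 32q_i, with Q = q_i + Σ_{j≠i} q_j.
First-order condition: 156 − 2q_i − Σ_{j≠i} q_j = 0.
In a symmetric equilibrium every mine chooses the same q, so Σ_{j≠i} q_j = 3q. The condition becomes 156 − 5q = 0, giving q = 156/5 = 31.2.

31.2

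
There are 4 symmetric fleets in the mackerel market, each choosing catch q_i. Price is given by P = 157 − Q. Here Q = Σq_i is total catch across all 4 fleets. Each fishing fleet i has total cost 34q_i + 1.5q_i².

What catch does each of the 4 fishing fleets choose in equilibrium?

A representative fishing fleet's profit is π_i = q_i(157 − Q) − 34q_i − 1.5q_i², with Q = q_i + Σ_{j≠i} q_j.
First-order condition: 123 − 5q_i − Σ_{j≠i} q_j = 0.
Imposing symmetry (q_j = q for all j) turns Σ_{j≠i} q_j into 3q, so 123 = 8q and q = 15.375.

15.375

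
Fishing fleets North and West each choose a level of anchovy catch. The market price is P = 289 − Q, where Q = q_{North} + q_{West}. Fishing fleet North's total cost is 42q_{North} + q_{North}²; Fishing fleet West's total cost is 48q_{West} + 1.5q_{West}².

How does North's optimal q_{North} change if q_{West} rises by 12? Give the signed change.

Fishing fleet North's profit: π = q_{North}(289 − (q_{North} + q_{West})) − 42q_{North} − q_{North}².
∂π/∂q_{North} = 247 − 4q_{North} − q_{West} = 0, so q_{North} = 61.75 − 0.25q_{West}.
The reaction-function slope is −0.25, so a 12-unit rise in q_{West} moves q_{North} by −0.25 × 12 = −3. North's best response falls — the actions are strategic substitutes.

-3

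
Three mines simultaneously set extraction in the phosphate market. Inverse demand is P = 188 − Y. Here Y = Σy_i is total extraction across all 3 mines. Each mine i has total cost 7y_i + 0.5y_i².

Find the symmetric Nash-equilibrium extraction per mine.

36.2

A representative mine's profit is π_i = y_i(188 − Y) − 7y_i − 0.5y_i², with Y = y_i + Σ_{j≠i} y_j.
First-order condition: 181 − 3y_i − Σ_{j≠i} y_j = 0.
With identical mines, set every y_j = y: then 181 − 3y − 2y = 0, i.e. y = 181/5 = 36.2.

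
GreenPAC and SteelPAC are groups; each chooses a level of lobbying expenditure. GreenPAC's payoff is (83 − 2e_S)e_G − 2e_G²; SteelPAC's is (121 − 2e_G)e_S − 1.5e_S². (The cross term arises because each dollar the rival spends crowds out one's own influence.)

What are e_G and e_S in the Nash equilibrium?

Expanding GreenPAC's payoff: 83e_G − 2e_Se_G − 2e_G².
∂π/∂e_G = 83 − 2e_S − 4e_G = 0, so e_G = 20.75 − 0.5e_S.
Likewise for SteelPAC: e_S = 121/3 − (2/3)e_G.
Plugging e_S into GreenPAC's best response: e_G = 20.75 − 0.5(121/3 − (2/3)e_G) ⇒ (2/3)e_G = 7/12, so e_G = 0.875.
Then e_S = 121/3 − (2/3)·0.875 = 39.75.

0.875, 39.75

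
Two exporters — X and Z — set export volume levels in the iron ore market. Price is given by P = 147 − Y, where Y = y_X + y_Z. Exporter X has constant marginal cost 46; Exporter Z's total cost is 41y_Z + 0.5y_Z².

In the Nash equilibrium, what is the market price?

85.4

Exporter X's profit: π = y_X(147 − (y_X + y_Z)) − 46y_X.
∂π/∂y_X = 101 − 2y_X − y_Z = 0, so y_X = 50.5 − 0.5y_Z.
For Z: ∂π/∂y_Z = 106 − 3y_Z − y_X = 0 ⇒ y_Z = 106/3 − (1/3)y_X.
Substituting the second reaction function into the first: y_X = 50.5 − 0.5(106/3 − (1/3)y_X), which gives (5/6)y_X = 197/6 ⇒ y_X = 39.4.
Then y_Z = 106/3 − (1/3)·39.4 = 22.2.
Equilibrium price: P = 147 − 61.6 = 85.4.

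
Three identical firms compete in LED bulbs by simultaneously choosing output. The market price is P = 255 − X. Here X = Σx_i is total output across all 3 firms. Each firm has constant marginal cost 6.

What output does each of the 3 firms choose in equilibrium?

A representative firm's profit is π_i = x_i(255 − X) − 6x_i, with X = x_i + Σ_{j≠i} x_j.
First-order condition: 249 − 2x_i − Σ_{j≠i} x_j = 0.
In a symmetric equilibrium every firm chooses the same x, so Σ_{j≠i} x_j = 2x. The condition becomes 249 − 4x = 0, giving x = 249/4 = 62.25.

62.25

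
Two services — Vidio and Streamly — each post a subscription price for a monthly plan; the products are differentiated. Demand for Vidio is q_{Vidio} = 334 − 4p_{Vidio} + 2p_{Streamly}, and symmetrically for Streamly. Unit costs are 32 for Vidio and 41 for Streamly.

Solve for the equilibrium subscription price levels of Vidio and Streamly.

78.2, 81.8

Vidio's profit: π = (p_{Vidio} − 32)(334 − 4p_{Vidio} + 2p_{Streamly}).
∂π/∂p_{Vidio} = 462 − 8p_{Vidio} + 2p_{Streamly} = 0 ⇒ p_{Vidio} = 57.75 + 0.25p_{Streamly}.
Similarly p_{Streamly} = 62.25 + 0.25p_{Vidio}.
Solving the two reaction functions simultaneously: (1 − (0.25)(0.25))p_{Vidio} = 57.75 + 0.25·62.25, so 0.9375p_{Vidio} = 73.3125 and p_{Vidio} = 78.2.
Then p_{Streamly} = 62.25 + 0.25·78.2 = 81.8.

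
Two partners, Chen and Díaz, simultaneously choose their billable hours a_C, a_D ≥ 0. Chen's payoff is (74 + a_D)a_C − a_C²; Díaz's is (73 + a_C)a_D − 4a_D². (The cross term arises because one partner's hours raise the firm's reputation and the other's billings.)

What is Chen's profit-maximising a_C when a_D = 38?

Expanding Chen's payoff: 74a_C + a_Da_C − a_C².
∂π/∂a_C = 74 + a_D − 2a_C = 0, so a_C = 37 + 0.5a_D.
At a_D = 38: a_C = 37 + 0.5·38 = 56.

56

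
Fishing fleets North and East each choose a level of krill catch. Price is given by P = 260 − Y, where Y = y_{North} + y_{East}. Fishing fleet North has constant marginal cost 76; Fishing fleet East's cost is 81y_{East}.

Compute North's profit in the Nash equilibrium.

Fishing fleet North's profit: π = y_{North}(260 − (y_{North} + y_{East})) − 76y_{North}.
∂π/∂y_{North} = 184 − 2y_{North} − y_{East} = 0, so y_{North} = 92 − 0.5y_{East}.
By the same steps for East: y_{East} = 89.5 − 0.5y_{North}.
Substituting the second reaction function into the first: y_{North} = 92 − 0.5(89.5 − 0.5y_{North}), which gives 0.75y_{North} = 47.25 ⇒ y_{North} = 63.
Then y_{East} = 89.5 − 0.5·63 = 58.
Price P = 260 − 121 = 139.
North's profit: (139 − 76)·63 = 3969.

3969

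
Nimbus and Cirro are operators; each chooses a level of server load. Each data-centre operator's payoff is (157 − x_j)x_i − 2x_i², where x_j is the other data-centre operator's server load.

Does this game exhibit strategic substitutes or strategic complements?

Nimbus's payoff is (157 − x_C)x_N − 2x_N².
∂π/∂x_N = 157 − x_C − 4x_N = 0, so x_N = 39.25 − 0.25x_C.
The best-response slope dx_N/dx_C = −0.25 < 0: the reaction function is downward-sloping, so the choices are strategic substitutes.

strategic substitutes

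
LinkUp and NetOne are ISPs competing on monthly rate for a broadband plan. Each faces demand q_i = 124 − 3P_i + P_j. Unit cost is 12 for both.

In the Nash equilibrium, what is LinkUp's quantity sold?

60

LinkUp's profit: π = (P_{LinkUp} − 12)(124 − 3P_{LinkUp} + P_{NetOne}).
∂π/∂P_{LinkUp} = 160 − 6P_{LinkUp} + P_{NetOne} = 0 ⇒ P_{LinkUp} = 80/3 + (1/6)P_{NetOne}.
Setting P_{LinkUp} = P_{NetOne} in the reaction function: P_{LinkUp} = 80/3 + (1/6)P_{LinkUp}, so P_{LinkUp} = (80/3) / (5/6) = 32.
q_{LinkUp} = 124 − 3·32 + 32 = 60.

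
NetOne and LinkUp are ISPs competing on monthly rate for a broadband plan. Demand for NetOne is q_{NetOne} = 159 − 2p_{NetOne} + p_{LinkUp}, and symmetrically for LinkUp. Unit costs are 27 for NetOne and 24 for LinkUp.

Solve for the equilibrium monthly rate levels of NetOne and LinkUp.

70.6, 69.4

NetOne's profit: π = (p_{NetOne} − 27)(159 − 2p_{NetOne} + p_{LinkUp}).
∂π/∂p_{NetOne} = 213 − 4p_{NetOne} + p_{LinkUp} = 0 ⇒ p_{NetOne} = 53.25 + 0.25p_{LinkUp}.
Similarly p_{LinkUp} = 51.75 + 0.25p_{NetOne}.
Solving the two reaction functions simultaneously: (1 − (0.25)(0.25))p_{NetOne} = 53.25 + 0.25·51.75, so 0.9375p_{NetOne} = 66.1875 and p_{NetOne} = 70.6.
Then p_{LinkUp} = 51.75 + 0.25·70.6 = 69.4.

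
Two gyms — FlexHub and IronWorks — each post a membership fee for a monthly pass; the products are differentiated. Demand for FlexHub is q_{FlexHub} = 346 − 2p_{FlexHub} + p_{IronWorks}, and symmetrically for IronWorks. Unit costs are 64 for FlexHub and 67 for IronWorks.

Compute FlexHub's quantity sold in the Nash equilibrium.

188.8

FlexHub's profit: π = (p_{FlexHub} − 64)(346 − 2p_{FlexHub} + p_{IronWorks}).
∂π/∂p_{FlexHub} = 474 − 4p_{FlexHub} + p_{IronWorks} = 0 ⇒ p_{FlexHub} = 118.5 + 0.25p_{IronWorks}.
Similarly p_{IronWorks} = 120 + 0.25p_{FlexHub}.
Substituting the second reaction function into the first: p_{FlexHub} = 118.5 + 0.25(120 + 0.25p_{FlexHub}), which gives 0.9375p_{FlexHub} = 148.5 ⇒ p_{FlexHub} = 158.4.
Then p_{IronWorks} = 120 + 0.25·158.4 = 159.6.
q_{FlexHub} = 346 − 2·158.4 + 159.6 = 188.8.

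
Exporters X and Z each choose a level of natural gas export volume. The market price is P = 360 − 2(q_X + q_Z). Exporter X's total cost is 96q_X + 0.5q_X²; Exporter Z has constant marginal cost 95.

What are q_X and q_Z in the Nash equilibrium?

32.875, 49.8125

Exporter X's profit: π = q_X(360 − 2(q_X + q_Z)) − 96q_X − 0.5q_X².
∂π/∂q_X = 264 − 5q_X − 2q_Z = 0, so q_X = 52.8 − 0.4q_Z.
For Z: ∂π/∂q_Z = 265 − 4q_Z − 2q_X = 0 ⇒ q_Z = 66.25 − 0.5q_X.
Plugging q_Z into X's best response: q_X = 52.8 − 0.4(66.25 − 0.5q_X) ⇒ 0.8q_X = 26.3, so q_X = 32.875.
Then q_Z = 66.25 − 0.5·32.875 = 49.8125.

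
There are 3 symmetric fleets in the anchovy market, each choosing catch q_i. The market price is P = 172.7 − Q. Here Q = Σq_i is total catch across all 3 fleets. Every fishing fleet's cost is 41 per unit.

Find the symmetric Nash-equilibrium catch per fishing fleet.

32.925

A representative fishing fleet's profit is π_i = q_i(172.7 − Q) − 41q_i, with Q = q_i + Σ_{j≠i} q_j.
First-order condition: 131.7 − 2q_i − Σ_{j≠i} q_j = 0.
In a symmetric equilibrium every fishing fleet chooses the same q, so Σ_{j≠i} q_j = 2q. The condition becomes 131.7 − 4q = 0, giving q = 131.7/4 = 32.925.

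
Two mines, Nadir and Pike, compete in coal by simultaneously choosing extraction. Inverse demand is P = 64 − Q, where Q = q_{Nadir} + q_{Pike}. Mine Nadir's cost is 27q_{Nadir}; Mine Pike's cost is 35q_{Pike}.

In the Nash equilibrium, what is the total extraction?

22

Mine Nadir's profit: π = q_{Nadir}(64 − (q_{Nadir} + q_{Pike})) − 27q_{Nadir}.
∂π/∂q_{Nadir} = 37 − 2q_{Nadir} − q_{Pike} = 0, so q_{Nadir} = 18.5 − 0.5q_{Pike}.
By the same steps for Pike: q_{Pike} = 14.5 − 0.5q_{Nadir}.
Plugging q_{Pike} into Nadir's best response: q_{Nadir} = 18.5 − 0.5(14.5 − 0.5q_{Nadir}) ⇒ 0.75q_{Nadir} = 11.25, so q_{Nadir} = 15.
Then q_{Pike} = 14.5 − 0.5·15 = 7.
Total extraction: 15 + 7 = 22.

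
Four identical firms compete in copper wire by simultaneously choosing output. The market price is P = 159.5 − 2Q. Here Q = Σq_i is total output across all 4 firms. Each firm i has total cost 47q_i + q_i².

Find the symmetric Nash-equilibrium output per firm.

A representative firm's profit is π_i = q_i(159.5 − 2Q) − 47q_i − q_i², with Q = q_i + Σ_{j≠i} q_j.
First-order condition: 112.5 − 6q_i − 2Σ_{j≠i} q_j = 0.
Imposing symmetry (q_j = q for all j) turns Σ_{j≠i} q_j into 3q, so 112.5 = 12q and q = 9.375.

9.375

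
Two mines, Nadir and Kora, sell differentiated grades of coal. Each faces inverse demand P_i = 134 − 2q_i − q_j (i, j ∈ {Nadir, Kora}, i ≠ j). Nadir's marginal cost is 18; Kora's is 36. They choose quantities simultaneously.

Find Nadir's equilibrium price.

Mine Nadir's profit: π = q_{Nadir}(134 − 2q_{Nadir} − q_{Kora}) − 18q_{Nadir}.
∂π/∂q_{Nadir} = 116 − 4q_{Nadir} − q_{Kora} = 0 ⇒ q_{Nadir} = 29 − 0.25q_{Kora}.
Similarly q_{Kora} = 24.5 − 0.25q_{Nadir}.
Solving the two reaction functions simultaneously: (1 − (−0.25)(−0.25))q_{Nadir} = 29 − 0.25·24.5, so 0.9375q_{Nadir} = 22.875 and q_{Nadir} = 24.4.
Then q_{Kora} = 24.5 − 0.25·24.4 = 18.4.
P_{Nadir} = 134 − 2·24.4 − 18.4 = 66.8.

66.8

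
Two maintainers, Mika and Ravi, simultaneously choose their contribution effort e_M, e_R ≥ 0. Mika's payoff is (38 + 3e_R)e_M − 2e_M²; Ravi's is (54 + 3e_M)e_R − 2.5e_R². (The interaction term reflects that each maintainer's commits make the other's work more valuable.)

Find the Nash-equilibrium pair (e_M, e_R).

32, 30

Expanding Mika's payoff: 38e_M + 3e_Re_M − 2e_M².
∂π/∂e_M = 38 + 3e_R − 4e_M = 0, so e_M = 9.5 + 0.75e_R.
Likewise for Ravi: e_R = 10.8 + 0.6e_M.
Substituting the second reaction function into the first: e_M = 9.5 + 0.75(10.8 + 0.6e_M), which gives 0.55e_M = 17.6 ⇒ e_M = 32.
Then e_R = 10.8 + 0.6·32 = 30.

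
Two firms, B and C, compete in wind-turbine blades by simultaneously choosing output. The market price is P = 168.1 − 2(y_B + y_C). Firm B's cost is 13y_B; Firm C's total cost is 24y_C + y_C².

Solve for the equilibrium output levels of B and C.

Firm B's profit: π = y_B(168.1 − 2(y_B + y_C)) − 13y_B.
∂π/∂y_B = 155.1 − 4y_B − 2y_C = 0, so y_B = 38.775 − 0.5y_C.
For C: ∂π/∂y_C = 144.1 − 6y_C − 2y_B = 0 ⇒ y_C = 1441/60 − (1/3)y_B.
Substituting the second reaction function into the first: y_B = 38.775 − 0.5(1441/60 − (1/3)y_B), which gives (5/6)y_B = 803/30 ⇒ y_B = 32.12.
Then y_C = 1441/60 − (1/3)·32.12 = 13.31.

32.12, 13.31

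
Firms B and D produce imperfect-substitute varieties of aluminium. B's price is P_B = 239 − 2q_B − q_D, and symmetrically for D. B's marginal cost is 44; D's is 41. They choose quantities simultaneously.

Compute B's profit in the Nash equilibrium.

3010.88

Firm B's profit: π = q_B(239 − 2q_B − q_D) − 44q_B.
∂π/∂q_B = 195 − 4q_B − q_D = 0 ⇒ q_B = 48.75 − 0.25q_D.
Similarly q_D = 49.5 − 0.25q_B.
Plugging q_D into B's best response: q_B = 48.75 − 0.25(49.5 − 0.25q_B) ⇒ 0.9375q_B = 36.375, so q_B = 38.8.
Then q_D = 49.5 − 0.25·38.8 = 39.8.
P_B = 239 − 2·38.8 − 39.8 = 121.6.
Profit = (121.6 − 44)·38.8 = 3010.88.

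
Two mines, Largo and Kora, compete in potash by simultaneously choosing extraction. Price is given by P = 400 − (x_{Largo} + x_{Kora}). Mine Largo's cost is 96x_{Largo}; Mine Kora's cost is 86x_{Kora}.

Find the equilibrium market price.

194

Mine Largo's profit: π = x_{Largo}(400 − (x_{Largo} + x_{Kora})) − 96x_{Largo}.
∂π/∂x_{Largo} = 304 − 2x_{Largo} − x_{Kora} = 0, so x_{Largo} = 152 − 0.5x_{Kora}.
By the same steps for Kora: x_{Kora} = 157 − 0.5x_{Largo}.
Solving the two reaction functions simultaneously: (1 − (−0.5)(−0.5))x_{Largo} = 152 − 0.5·157, so 0.75x_{Largo} = 73.5 and x_{Largo} = 98.
Then x_{Kora} = 157 − 0.5·98 = 108.
Equilibrium price: P = 400 − 206 = 194.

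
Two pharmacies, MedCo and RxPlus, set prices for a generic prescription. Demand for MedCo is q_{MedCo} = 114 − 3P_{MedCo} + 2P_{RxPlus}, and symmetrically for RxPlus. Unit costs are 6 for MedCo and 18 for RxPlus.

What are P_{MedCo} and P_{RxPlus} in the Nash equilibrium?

35.25, 39.75

MedCo's profit: π = (P_{MedCo} − 6)(114 − 3P_{MedCo} + 2P_{RxPlus}).
∂π/∂P_{MedCo} = 132 − 6P_{MedCo} + 2P_{RxPlus} = 0 ⇒ P_{MedCo} = 22 + (1/3)P_{RxPlus}.
Similarly P_{RxPlus} = 28 + (1/3)P_{MedCo}.
Solving the two reaction functions simultaneously: (1 − (1/3)(1/3))P_{MedCo} = 22 + (1/3)·28, so (8/9)P_{MedCo} = 94/3 and P_{MedCo} = 35.25.
Then P_{RxPlus} = 28 + (1/3)·35.25 = 39.75.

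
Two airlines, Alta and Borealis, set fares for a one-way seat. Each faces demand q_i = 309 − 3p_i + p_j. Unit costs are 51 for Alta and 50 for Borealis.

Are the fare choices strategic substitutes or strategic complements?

Alta's profit: π = (p_{Alta} − 51)(309 − 3p_{Alta} + p_{Borealis}).
∂π/∂p_{Alta} = 462 − 6p_{Alta} + p_{Borealis} = 0 ⇒ p_{Alta} = 77 + (1/6)p_{Borealis}.
The best-response slope dp_{Alta}/dp_{Borealis} = 1/6 > 0: the reaction function is upward-sloping, so the choices are strategic complements.

strategic complements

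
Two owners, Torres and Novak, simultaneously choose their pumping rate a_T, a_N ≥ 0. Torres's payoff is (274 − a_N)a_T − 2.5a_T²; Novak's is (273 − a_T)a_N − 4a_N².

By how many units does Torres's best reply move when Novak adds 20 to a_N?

Expanding Torres's payoff: 274a_T − a_Na_T − 2.5a_T².
∂π/∂a_T = 274 − a_N − 5a_T = 0, so a_T = 54.8 − 0.2a_N.
The reaction-function slope is −0.2, so a 20-unit rise in a_N moves a_T by −0.2 × 20 = −4. Torres's best response falls — the actions are strategic substitutes.

-4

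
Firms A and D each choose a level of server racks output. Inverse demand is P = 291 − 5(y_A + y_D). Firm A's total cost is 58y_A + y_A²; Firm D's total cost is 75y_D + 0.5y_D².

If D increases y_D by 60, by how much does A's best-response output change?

-25

Firm A's profit: π = y_A(291 − 5(y_A + y_D)) − 58y_A − y_A².
∂π/∂y_A = 233 − 12y_A − 5y_D = 0, so y_A = 233/12 − (5/12)y_D.
The reaction-function slope is −5/12, so a 60-unit rise in y_D moves y_A by −5/12 × 60 = −25. A's best response falls — the actions are strategic substitutes.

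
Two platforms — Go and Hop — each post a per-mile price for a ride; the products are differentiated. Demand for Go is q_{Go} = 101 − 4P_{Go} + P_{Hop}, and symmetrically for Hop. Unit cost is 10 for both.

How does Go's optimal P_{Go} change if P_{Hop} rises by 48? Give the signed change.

6

Go's profit: π = (P_{Go} − 10)(101 − 4P_{Go} + P_{Hop}).
∂π/∂P_{Go} = 141 − 8P_{Go} + P_{Hop} = 0 ⇒ P_{Go} = 17.625 + 0.125P_{Hop}.
The reaction-function slope is 0.125, so a 48-unit rise in P_{Hop} moves P_{Go} by 0.125 × 48 = 6. Go's best response rises — the actions are strategic complements.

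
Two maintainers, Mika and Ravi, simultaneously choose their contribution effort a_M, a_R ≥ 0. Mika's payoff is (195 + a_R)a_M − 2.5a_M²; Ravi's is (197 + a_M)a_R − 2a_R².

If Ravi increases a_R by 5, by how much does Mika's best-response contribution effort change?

1

Expanding Mika's payoff: 195a_M + a_Ra_M − 2.5a_M².
∂π/∂a_M = 195 + a_R − 5a_M = 0, so a_M = 39 + 0.2a_R.
The reaction-function slope is 0.2, so a 5-unit rise in a_R moves a_M by 0.2 × 5 = 1. Mika's best response rises — the actions are strategic complements.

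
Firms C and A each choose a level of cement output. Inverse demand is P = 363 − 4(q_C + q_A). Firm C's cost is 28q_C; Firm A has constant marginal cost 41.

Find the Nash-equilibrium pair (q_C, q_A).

Firm C's profit: π = q_C(363 − 4(q_C + q_A)) − 28q_C.
∂π/∂q_C = 335 − 8q_C − 4q_A = 0, so q_C = 41.875 − 0.5q_A.
By the same steps for A: q_A = 40.25 − 0.5q_C.
Solving the two reaction functions simultaneously: (1 − (−0.5)(−0.5))q_C = 41.875 − 0.5·40.25, so 0.75q_C = 21.75 and q_C = 29.
Then q_A = 40.25 − 0.5·29 = 25.75.

29, 25.75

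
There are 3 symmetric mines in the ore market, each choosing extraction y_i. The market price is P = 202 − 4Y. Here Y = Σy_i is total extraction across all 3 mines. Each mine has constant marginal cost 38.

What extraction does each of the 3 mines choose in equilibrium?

10.25

A representative mine's profit is π_i = y_i(202 − 4Y) − 38y_i, with Y = y_i + Σ_{j≠i} y_j.
First-order condition: 164 − 8y_i − 4Σ_{j≠i} y_j = 0.
With identical mines, set every y_j = y: then 164 − 8y − 8y = 0, i.e. y = 164/16 = 10.25.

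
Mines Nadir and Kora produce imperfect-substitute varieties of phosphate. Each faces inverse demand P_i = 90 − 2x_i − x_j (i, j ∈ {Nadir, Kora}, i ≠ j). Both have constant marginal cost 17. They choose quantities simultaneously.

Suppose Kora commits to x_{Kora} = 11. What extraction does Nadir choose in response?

15.5

Mine Nadir's profit: π = x_{Nadir}(90 − 2x_{Nadir} − x_{Kora}) − 17x_{Nadir}.
∂π/∂x_{Nadir} = 73 − 4x_{Nadir} − x_{Kora} = 0 ⇒ x_{Nadir} = 18.25 − 0.25x_{Kora}.
At x_{Kora} = 11: x_{Nadir} = 18.25 − 0.25·11 = 15.5.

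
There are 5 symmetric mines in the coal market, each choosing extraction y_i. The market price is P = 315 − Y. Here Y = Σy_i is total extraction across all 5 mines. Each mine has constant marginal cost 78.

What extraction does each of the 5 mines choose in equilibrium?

39.5

A representative mine's profit is π_i = y_i(315 − Y) − 78y_i, with Y = y_i + Σ_{j≠i} y_j.
First-order condition: 237 − 2y_i − Σ_{j≠i} y_j = 0.
Imposing symmetry (y_j = y for all j) turns Σ_{j≠i} y_j into 4y, so 237 = 6y and y = 39.5.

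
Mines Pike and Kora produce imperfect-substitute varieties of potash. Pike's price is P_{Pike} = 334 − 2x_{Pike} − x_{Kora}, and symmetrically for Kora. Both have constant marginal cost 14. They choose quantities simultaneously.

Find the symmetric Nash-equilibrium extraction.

64

Mine Pike's profit: π = x_{Pike}(334 − 2x_{Pike} − x_{Kora}) − 14x_{Pike}.
∂π/∂x_{Pike} = 320 − 4x_{Pike} − x_{Kora} = 0 ⇒ x_{Pike} = 80 − 0.25x_{Kora}.
By symmetry x_{Kora} = x_{Pike}; substituting into the reaction function, 1.25x_{Pike} = 80 and x_{Pike} = 64.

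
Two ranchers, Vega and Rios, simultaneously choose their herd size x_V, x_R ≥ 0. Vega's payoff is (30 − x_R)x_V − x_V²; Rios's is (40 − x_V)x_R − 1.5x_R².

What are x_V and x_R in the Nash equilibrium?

10, 10

Expanding Vega's payoff: 30x_V − x_Rx_V − x_V².
∂π/∂x_V = 30 − x_R − 2x_V = 0, so x_V = 15 − 0.5x_R.
Likewise for Rios: x_R = 40/3 − (1/3)x_V.
Solving the two reaction functions simultaneously: (1 − (−0.5)(−1/3))x_V = 15 − 0.5·(40/3), so (5/6)x_V = 25/3 and x_V = 10.
Then x_R = 40/3 − (1/3)·10 = 10.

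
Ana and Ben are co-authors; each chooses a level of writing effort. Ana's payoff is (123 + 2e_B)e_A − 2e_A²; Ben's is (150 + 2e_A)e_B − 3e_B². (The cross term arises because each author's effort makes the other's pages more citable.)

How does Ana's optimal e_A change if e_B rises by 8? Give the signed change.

4

Expanding Ana's payoff: 123e_A + 2e_Be_A − 2e_A².
∂π/∂e_A = 123 + 2e_B − 4e_A = 0, so e_A = 30.75 + 0.5e_B.
The reaction-function slope is 0.5, so an 8-unit rise in e_B moves e_A by 0.5 × 8 = 4. Ana's best response rises — the actions are strategic complements.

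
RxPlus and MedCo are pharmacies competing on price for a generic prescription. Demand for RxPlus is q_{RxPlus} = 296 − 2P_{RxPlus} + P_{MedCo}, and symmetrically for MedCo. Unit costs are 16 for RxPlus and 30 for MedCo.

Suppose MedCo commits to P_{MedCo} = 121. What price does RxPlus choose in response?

RxPlus's profit: π = (P_{RxPlus} − 16)(296 − 2P_{RxPlus} + P_{MedCo}).
∂π/∂P_{RxPlus} = 328 − 4P_{RxPlus} + P_{MedCo} = 0 ⇒ P_{RxPlus} = 82 + 0.25P_{MedCo}.
At P_{MedCo} = 121: P_{RxPlus} = 82 + 0.25·121 = 112.25.

112.25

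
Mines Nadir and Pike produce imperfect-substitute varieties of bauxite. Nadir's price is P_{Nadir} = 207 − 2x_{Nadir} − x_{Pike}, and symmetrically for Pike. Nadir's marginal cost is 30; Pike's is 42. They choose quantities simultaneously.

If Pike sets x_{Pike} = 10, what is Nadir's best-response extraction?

Mine Nadir's profit: π = x_{Nadir}(207 − 2x_{Nadir} − x_{Pike}) − 30x_{Nadir}.
∂π/∂x_{Nadir} = 177 − 4x_{Nadir} − x_{Pike} = 0 ⇒ x_{Nadir} = 44.25 − 0.25x_{Pike}.
At x_{Pike} = 10: x_{Nadir} = 44.25 − 0.25·10 = 41.75.

41.75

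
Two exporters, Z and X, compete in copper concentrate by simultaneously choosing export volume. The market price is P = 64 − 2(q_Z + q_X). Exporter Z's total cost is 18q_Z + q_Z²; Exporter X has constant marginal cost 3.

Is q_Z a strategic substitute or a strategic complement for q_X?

Exporter Z's profit: π = q_Z(64 − 2(q_Z + q_X)) − 18q_Z − q_Z².
∂π/∂q_Z = 46 − 6q_Z − 2q_X = 0, so q_Z = 23/3 − (1/3)q_X.
The best-response slope dq_Z/dq_X = −1/3 < 0: the reaction function is downward-sloping, so the choices are strategic substitutes.

strategic substitutes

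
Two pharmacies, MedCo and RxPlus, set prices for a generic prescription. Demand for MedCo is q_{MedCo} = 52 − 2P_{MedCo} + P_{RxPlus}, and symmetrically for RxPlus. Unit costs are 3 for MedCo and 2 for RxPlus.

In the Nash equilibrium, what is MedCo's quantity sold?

32.4

MedCo's profit: π = (P_{MedCo} − 3)(52 − 2P_{MedCo} + P_{RxPlus}).
∂π/∂P_{MedCo} = 58 − 4P_{MedCo} + P_{RxPlus} = 0 ⇒ P_{MedCo} = 14.5 + 0.25P_{RxPlus}.
Similarly P_{RxPlus} = 14 + 0.25P_{MedCo}.
Solving the two reaction functions simultaneously: (1 − (0.25)(0.25))P_{MedCo} = 14.5 + 0.25·14, so 0.9375P_{MedCo} = 18 and P_{MedCo} = 19.2.
Then P_{RxPlus} = 14 + 0.25·19.2 = 18.8.
q_{MedCo} = 52 − 2·19.2 + 18.8 = 32.4.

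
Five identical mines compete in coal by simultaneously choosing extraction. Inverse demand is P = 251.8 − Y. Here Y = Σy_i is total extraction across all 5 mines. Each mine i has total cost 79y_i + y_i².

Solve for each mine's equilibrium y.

21.6

A representative mine's profit is π_i = y_i(251.8 − Y) − 79y_i − y_i², with Y = y_i + Σ_{j≠i} y_j.
First-order condition: 172.8 − 4y_i − Σ_{j≠i} y_j = 0.
With identical mines, set every y_j = y: then 172.8 − 4y − 4y = 0, i.e. y = 172.8/8 = 21.6.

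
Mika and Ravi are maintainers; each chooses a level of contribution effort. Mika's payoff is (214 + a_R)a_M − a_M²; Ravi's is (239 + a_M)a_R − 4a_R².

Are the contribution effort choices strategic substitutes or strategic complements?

Expanding Mika's payoff: 214a_M + a_Ra_M − a_M².
∂π/∂a_M = 214 + a_R − 2a_M = 0, so a_M = 107 + 0.5a_R.
The best-response slope da_M/da_R = 0.5 > 0: the reaction function is upward-sloping, so the choices are strategic complements.

strategic complements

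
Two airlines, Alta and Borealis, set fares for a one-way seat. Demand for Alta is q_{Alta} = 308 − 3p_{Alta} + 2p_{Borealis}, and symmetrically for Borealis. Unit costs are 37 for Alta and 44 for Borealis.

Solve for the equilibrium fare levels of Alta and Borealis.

106.0625, 108.6875

Alta's profit: π = (p_{Alta} − 37)(308 − 3p_{Alta} + 2p_{Borealis}).
∂π/∂p_{Alta} = 419 − 6p_{Alta} + 2p_{Borealis} = 0 ⇒ p_{Alta} = 419/6 + (1/3)p_{Borealis}.
Similarly p_{Borealis} = 220/3 + (1/3)p_{Alta}.
Substituting the second reaction function into the first: p_{Alta} = 419/6 + (1/3)(220/3 + (1/3)p_{Alta}), which gives (8/9)p_{Alta} = 1697/18 ⇒ p_{Alta} = 106.0625.
Then p_{Borealis} = 220/3 + (1/3)·106.0625 = 108.6875.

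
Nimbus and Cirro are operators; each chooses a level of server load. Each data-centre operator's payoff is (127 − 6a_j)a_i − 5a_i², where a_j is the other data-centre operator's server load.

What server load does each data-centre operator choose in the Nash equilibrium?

Nimbus's payoff is (127 − 6a_C)a_N − 5a_N².
∂π/∂a_N = 127 − 6a_C − 10a_N = 0, so a_N = 12.7 − 0.6a_C.
Setting a_N = a_C in the reaction function: a_N = 12.7 − 0.6a_N, so a_N = 12.7 / 1.6 = 7.9375.

7.9375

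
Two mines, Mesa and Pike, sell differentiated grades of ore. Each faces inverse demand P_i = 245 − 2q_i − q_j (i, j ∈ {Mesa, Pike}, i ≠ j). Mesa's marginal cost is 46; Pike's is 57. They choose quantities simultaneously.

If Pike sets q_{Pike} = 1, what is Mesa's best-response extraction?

Mine Mesa's profit: π = q_{Mesa}(245 − 2q_{Mesa} − q_{Pike}) − 46q_{Mesa}.
∂π/∂q_{Mesa} = 199 − 4q_{Mesa} − q_{Pike} = 0 ⇒ q_{Mesa} = 49.75 − 0.25q_{Pike}.
At q_{Pike} = 1: q_{Mesa} = 49.75 − 0.25·1 = 49.5.

49.5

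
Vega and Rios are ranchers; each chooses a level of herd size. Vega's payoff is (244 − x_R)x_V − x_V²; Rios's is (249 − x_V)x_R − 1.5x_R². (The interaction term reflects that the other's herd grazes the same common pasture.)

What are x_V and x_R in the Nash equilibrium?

Expanding Vega's payoff: 244x_V − x_Rx_V − x_V².
∂π/∂x_V = 244 − x_R − 2x_V = 0, so x_V = 122 − 0.5x_R.
Likewise for Rios: x_R = 83 − (1/3)x_V.
Plugging x_R into Vega's best response: x_V = 122 − 0.5(83 − (1/3)x_V) ⇒ (5/6)x_V = 80.5, so x_V = 96.6.
Then x_R = 83 − (1/3)·96.6 = 50.8.

96.6, 50.8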